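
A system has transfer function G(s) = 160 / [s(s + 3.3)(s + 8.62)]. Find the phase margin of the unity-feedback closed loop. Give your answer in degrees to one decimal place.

Gain crossover: |G(jω)| = 1 at ω ≈ 3.54 rad/s.
∠G(j3.54) = −90° − arctan(3.54/3.3) − arctan(3.54/8.62) ≈ -159.40°
PM = 180° + (-159.40°) = 20.60°

20.6 deg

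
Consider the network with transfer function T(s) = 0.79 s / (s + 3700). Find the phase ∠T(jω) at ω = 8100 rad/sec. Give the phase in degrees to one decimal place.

∠(j8100) = 90.00°
∠(j8100 + 3700) = arctan(8100/3700) = 65.45°
∠T(j8100) = 90.00° − 65.45° = 24.55°

24.6°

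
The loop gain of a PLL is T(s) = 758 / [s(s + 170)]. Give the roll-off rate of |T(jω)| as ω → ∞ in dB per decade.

With 0 zeros and 2 poles, the high-frequency asymptotic slope is 20 × (0 − 2) = -40 dB/decade.

-40 dB/decade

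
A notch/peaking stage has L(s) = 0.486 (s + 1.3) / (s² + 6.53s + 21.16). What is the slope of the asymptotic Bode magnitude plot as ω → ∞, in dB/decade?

-20 dB/decade

With 1 zero and 2 poles, the high-frequency asymptotic slope is 20 × (1 − 2) = -20 dB/decade.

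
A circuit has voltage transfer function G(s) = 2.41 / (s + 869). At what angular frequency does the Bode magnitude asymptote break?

The single real pole at s = −869 gives a corner at ω = 869 rad s⁻¹.

869 rad s⁻¹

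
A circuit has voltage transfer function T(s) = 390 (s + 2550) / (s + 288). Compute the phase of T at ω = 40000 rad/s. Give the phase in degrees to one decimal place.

-3.2°

∠(j40000 + 2550) = arctan(40000/2550) = 86.35°
∠(j40000 + 288) = arctan(40000/288) = 89.59°
∠T(j40000) = 86.35° − 89.59° = -3.24°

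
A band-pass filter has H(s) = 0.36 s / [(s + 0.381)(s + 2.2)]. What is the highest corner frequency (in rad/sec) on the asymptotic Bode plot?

2.2 rad/sec

Break frequencies occur at each pole and zero magnitude: 0.381 rad/sec, 2.2 rad/sec.
The highest is 2.2 rad/sec.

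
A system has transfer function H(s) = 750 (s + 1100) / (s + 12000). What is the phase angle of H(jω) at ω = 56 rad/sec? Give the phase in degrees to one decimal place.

∠(j56 + 1100) = arctan(56/1100) = 2.91°
∠(j56 + 12000) = arctan(56/12000) = 0.27°
∠H(j56) = 2.91° − 0.27° = 2.65°

2.6°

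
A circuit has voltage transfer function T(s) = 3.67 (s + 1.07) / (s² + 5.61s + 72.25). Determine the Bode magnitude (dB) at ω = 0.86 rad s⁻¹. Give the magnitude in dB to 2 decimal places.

-23.06 dB

|j0.86 + 1.07| = √(0.86² + 1.07²) = 1.373
|(j0.86)² + 5.61(j0.86) + 72.25| = |71.51 + j4.8246| = 71.67
|T(j0.86)| = 3.67 × 1.373 / 71.67 = 0.070292
20 log₁₀(0.070292) = -23.062 dB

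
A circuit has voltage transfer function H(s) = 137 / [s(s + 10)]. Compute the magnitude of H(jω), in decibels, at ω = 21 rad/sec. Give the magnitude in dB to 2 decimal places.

|j21 + 10| = √(21² + 10²) = 23.26
|j21| = 21
|H(j21)| = 137 / (23.26 × 21) = 0.28048
20 log₁₀(0.28048) = -11.042 dB

-11.04 dB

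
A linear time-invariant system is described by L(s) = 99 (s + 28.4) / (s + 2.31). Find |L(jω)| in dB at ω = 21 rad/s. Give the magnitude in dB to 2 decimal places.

44.38 dB

|j21 + 28.4| = √(21² + 28.4²) = 35.32
|j21 + 2.31| = √(21² + 2.31²) = 21.13
|L(j21)| = 99 × 35.32 / 21.13 = 165.51
20 log₁₀(165.51) = 44.377 dB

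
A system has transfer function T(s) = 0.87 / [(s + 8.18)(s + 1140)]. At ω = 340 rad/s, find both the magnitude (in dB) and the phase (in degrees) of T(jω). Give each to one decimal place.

|j340 + 8.18| = √(340² + 8.18²) = 340.1
|j340 + 1140| = √(340² + 1140²) = 1190
|T(j340)| = 0.87 / (340.1 × 1190) = 2.1503e-06
20 log₁₀(2.1503e-06) = -113.35 dB
∠(j340 + 8.18) = arctan(340/8.18) = 88.62°
∠(j340 + 1140) = arctan(340/1140) = 16.61°
∠T(j340) = − (88.62° + 16.61°) = -105.23°

|T| = -113.3 dB, ∠T = -105.2°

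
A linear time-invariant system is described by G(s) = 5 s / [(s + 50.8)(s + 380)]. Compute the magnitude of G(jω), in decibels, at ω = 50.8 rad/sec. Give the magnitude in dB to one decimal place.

-40.7 dB

|j50.8| = 50.8
|j50.8 + 50.8| = √(50.8² + 50.8²) = 71.84
|j50.8 + 380| = √(50.8² + 380²) = 383.4
|G(j50.8)| = 5 × 50.8 / (71.84 × 383.4) = 0.009222
20 log₁₀(0.009222) = -40.70 dB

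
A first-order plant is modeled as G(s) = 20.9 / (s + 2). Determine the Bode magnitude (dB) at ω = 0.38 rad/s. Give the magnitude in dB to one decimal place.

|j0.38 + 2| = √(0.38² + 2²) = 2.036
|G(j0.38)| = 20.9 / 2.036 = 10.266
20 log₁₀(10.266) = 20.23 dB

20.2 dB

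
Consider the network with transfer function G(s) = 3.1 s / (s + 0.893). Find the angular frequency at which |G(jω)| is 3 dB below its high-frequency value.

For a single-pole high-pass, the −3 dB point is at the pole: ω = 0.893 rad/s.

0.893 rad/s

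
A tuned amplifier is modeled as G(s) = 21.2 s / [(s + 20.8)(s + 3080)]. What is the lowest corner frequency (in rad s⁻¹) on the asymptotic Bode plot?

Break frequencies occur at each pole and zero magnitude: 20.8 rad s⁻¹, 3080 rad s⁻¹.
The lowest is 20.8 rad s⁻¹.

20.8 rad s⁻¹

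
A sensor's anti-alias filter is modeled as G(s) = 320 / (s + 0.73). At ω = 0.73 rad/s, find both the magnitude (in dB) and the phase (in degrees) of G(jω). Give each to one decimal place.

|j0.73 + 0.73| = √(0.73² + 0.73²) = 1.032
|G(j0.73)| = 320 / 1.032 = 309.96
20 log₁₀(309.96) = 49.83 dB
∠(j0.73 + 0.73) = arctan(0.73/0.73) = 45.00°
∠G(j0.73) = −45.00° = -45.00°

|G| = 49.8 dB, ∠G = -45.0 deg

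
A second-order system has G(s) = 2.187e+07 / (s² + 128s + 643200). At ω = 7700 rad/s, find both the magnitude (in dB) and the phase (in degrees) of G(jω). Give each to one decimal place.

|(j7700)² + 128(j7700) + 643200| = |-5.8647e+07 + j9.856e+05| = 5.866e+07
|G(j7700)| = 2.187e+07 / 5.866e+07 = 0.37286
20 log₁₀(0.37286) = -8.57 dB
∠[(j7700)² + 128(j7700) + 643200] = ∠[-5.8647e+07 + j9.856e+05] = 179.04°
∠G(j7700) = −179.04° = -179.04°

|G| = -8.6 dB, ∠G = -179.0°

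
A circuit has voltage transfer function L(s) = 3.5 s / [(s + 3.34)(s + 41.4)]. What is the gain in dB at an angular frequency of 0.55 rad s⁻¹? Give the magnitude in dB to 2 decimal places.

-37.24 dB

|j0.55| = 0.55
|j0.55 + 3.34| = √(0.55² + 3.34²) = 3.385
|j0.55 + 41.4| = √(0.55² + 41.4²) = 41.4
|L(j0.55)| = 3.5 × 0.55 / (3.385 × 41.4) = 0.013735
20 log₁₀(0.013735) = -37.243 dB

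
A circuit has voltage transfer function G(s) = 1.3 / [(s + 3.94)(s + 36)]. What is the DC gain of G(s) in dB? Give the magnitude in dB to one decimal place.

G(0) = 1.3 / (3.94 × 36) = 0.0091653
20 log₁₀(0.0091653) = -40.76 dB

-40.8 dB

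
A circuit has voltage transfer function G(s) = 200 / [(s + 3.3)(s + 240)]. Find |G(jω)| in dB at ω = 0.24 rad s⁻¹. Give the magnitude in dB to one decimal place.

|j0.24 + 3.3| = √(0.24² + 3.3²) = 3.309
|j0.24 + 240| = √(0.24² + 240²) = 240
|G(j0.24)| = 200 / (3.309 × 240) = 0.25186
20 log₁₀(0.25186) = -11.98 dB

-12.0 dB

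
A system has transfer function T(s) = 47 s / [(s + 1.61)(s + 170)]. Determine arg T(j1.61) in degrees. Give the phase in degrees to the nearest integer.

44 deg

∠(j1.61) = 90.00°
∠(j1.61 + 1.61) = arctan(1.61/1.61) = 45.00°
∠(j1.61 + 170) = arctan(1.61/170) = 0.54°
∠T(j1.61) = 90.00° − (45.00° + 0.54°) = 44.46°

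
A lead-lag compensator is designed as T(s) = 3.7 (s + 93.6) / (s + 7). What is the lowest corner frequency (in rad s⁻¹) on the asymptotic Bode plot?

Break frequencies occur at each pole and zero magnitude: 7 rad s⁻¹, 93.6 rad s⁻¹.
The lowest is 7 rad s⁻¹.

7 rad s⁻¹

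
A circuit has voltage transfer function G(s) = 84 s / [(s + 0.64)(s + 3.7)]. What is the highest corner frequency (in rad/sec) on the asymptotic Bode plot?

Break frequencies occur at each pole and zero magnitude: 0.64 rad/sec, 3.7 rad/sec.
The highest is 3.7 rad/sec.

3.7 rad/sec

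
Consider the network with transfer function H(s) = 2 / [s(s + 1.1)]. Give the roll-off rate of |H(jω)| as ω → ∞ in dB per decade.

-40 dB/decade

With 0 zeros and 2 poles, the high-frequency asymptotic slope is 20 × (0 − 2) = -40 dB/decade.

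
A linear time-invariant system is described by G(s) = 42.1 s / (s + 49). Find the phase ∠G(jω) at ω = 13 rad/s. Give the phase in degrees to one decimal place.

75.1°

∠(j13) = 90.00°
∠(j13 + 49) = arctan(13/49) = 14.86°
∠G(j13) = 90.00° − 14.86° = 75.14°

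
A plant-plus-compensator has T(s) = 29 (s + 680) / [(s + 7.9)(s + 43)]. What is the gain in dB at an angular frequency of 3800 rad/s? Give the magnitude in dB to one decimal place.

-42.2 dB

|j3800 + 680| = √(3800² + 680²) = 3860
|j3800 + 7.9| = √(3800² + 7.9²) = 3800
|j3800 + 43| = √(3800² + 43²) = 3800
|T(j3800)| = 29 × 3860 / (3800 × 3800) = 0.0077523
20 log₁₀(0.0077523) = -42.21 dB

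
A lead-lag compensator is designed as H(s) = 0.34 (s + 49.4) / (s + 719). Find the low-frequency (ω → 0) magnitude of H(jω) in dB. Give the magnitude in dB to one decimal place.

H(0) = 0.34 × 49.4 / 719 = 0.02336
20 log₁₀(0.02336) = -32.63 dB

-32.6 dB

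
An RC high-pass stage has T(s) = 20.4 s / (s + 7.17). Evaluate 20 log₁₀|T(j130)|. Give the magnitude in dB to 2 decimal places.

|j130| = 130
|j130 + 7.17| = √(130² + 7.17²) = 130.2
|T(j130)| = 20.4 × 130 / 130.2 = 20.369
20 log₁₀(20.369) = 26.179 dB

26.18 dB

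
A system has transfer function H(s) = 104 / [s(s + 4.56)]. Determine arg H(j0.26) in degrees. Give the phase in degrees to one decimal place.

-93.3°

∠(j0.26 + 4.56) = arctan(0.26/4.56) = 3.26°
∠(j0.26) = 90.00°
∠H(j0.26) = − (3.26° + 90.00°) = -93.26°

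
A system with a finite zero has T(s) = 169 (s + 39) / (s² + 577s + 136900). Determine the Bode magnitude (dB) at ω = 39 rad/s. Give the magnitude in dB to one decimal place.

-23.4 dB

|j39 + 39| = √(39² + 39²) = 55.15
|(j39)² + 577(j39) + 136900| = |1.3538e+05 + j22503| = 1.372e+05
|T(j39)| = 169 × 55.15 / 1.372e+05 = 0.06792
20 log₁₀(0.06792) = -23.36 dB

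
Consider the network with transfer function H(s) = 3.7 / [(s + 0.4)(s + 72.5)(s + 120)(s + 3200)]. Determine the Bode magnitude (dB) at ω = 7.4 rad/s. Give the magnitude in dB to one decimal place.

|j7.4 + 0.4| = √(7.4² + 0.4²) = 7.411
|j7.4 + 72.5| = √(7.4² + 72.5²) = 72.88
|j7.4 + 120| = √(7.4² + 120²) = 120.2
|j7.4 + 3200| = √(7.4² + 3200²) = 3200
|H(j7.4)| = 3.7 / (7.411 × 72.88 × 120.2 × 3200) = 1.7807e-08
20 log₁₀(1.7807e-08) = -154.99 dB

-155.0 dB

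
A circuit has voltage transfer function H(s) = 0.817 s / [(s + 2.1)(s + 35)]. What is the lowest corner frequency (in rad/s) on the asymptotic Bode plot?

2.1 rad/s

Break frequencies occur at each pole and zero magnitude: 2.1 rad/s, 35 rad/s.
The lowest is 2.1 rad/s.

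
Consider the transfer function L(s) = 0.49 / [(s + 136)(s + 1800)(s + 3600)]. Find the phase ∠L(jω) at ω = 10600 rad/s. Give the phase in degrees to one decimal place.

-240.9°

∠(j10600 + 136) = arctan(10600/136) = 89.26°
∠(j10600 + 1800) = arctan(10600/1800) = 80.36°
∠(j10600 + 3600) = arctan(10600/3600) = 71.24°
∠L(j10600) = − (89.26° + 80.36° + 71.24°) = -240.87°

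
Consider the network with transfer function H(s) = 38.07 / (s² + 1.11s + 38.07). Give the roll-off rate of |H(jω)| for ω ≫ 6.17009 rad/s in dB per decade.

With 0 zeros and 2 poles, the high-frequency asymptotic slope is 20 × (0 − 2) = -40 dB/decade.

-40 dB/decade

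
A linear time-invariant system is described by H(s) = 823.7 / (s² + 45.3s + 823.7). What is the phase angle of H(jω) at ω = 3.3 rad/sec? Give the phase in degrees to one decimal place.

∠[(j3.3)² + 45.3(j3.3) + 823.7] = ∠[812.81 + j149.49] = 10.42°
∠H(j3.3) = −10.42° = -10.42°

-10.4 deg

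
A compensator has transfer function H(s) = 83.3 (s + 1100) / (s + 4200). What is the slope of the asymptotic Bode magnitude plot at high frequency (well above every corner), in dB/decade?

With 1 zero and 1 pole, the high-frequency asymptotic slope is 20 × (1 − 1) = 0 dB/decade.

0 dB/decade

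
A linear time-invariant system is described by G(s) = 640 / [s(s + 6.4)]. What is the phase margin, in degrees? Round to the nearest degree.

Gain crossover: |G(jω)| = 1 at ω ≈ 24.9 rad/s.
∠G(j24.9) = −90° − arctan(24.9/6.4) ≈ -165.58°
PM = 180° + (-165.58°) = 14.42°

14 deg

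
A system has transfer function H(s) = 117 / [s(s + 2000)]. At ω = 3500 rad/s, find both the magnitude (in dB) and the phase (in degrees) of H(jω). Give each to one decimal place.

|H| = -101.6 dB, ∠H = -150.3°

|j3500 + 2000| = √(3500² + 2000²) = 4031
|j3500| = 3500
|H(j3500)| = 117 / (4031 × 3500) = 8.2926e-06
20 log₁₀(8.2926e-06) = -101.63 dB
∠(j3500 + 2000) = arctan(3500/2000) = 60.26°
∠(j3500) = 90.00°
∠H(j3500) = − (60.26° + 90.00°) = -150.26°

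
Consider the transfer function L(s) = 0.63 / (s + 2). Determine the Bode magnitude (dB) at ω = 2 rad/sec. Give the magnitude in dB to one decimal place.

-13.0 dB

|j2 + 2| = √(2² + 2²) = 2.828
|L(j2)| = 0.63 / 2.828 = 0.22274
20 log₁₀(0.22274) = -13.04 dB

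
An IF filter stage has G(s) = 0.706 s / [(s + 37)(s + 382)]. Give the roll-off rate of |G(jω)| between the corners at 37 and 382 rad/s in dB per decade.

In this band the factors already past their corner are: 1 differentiator zero, pole at 37; net slope = 0 dB/decade.

0 dB/decade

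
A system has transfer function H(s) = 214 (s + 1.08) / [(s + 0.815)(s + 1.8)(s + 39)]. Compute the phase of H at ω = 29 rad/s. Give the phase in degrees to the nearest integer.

-124°

∠(j29 + 1.08) = arctan(29/1.08) = 87.87°
∠(j29 + 0.815) = arctan(29/0.815) = 88.39°
∠(j29 + 1.8) = arctan(29/1.8) = 86.45°
∠(j29 + 39) = arctan(29/39) = 36.63°
∠H(j29) = 87.87° − (88.39° + 86.45° + 36.63°) = -123.61°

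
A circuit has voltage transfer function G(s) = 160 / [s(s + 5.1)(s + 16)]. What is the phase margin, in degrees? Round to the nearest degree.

Gain crossover: |G(jω)| = 1 at ω ≈ 1.83 rad/sec.
∠G(j1.83) = −90° − arctan(1.83/5.1) − arctan(1.83/16) ≈ -116.31°
PM = 180° + (-116.31°) = 63.69°

64°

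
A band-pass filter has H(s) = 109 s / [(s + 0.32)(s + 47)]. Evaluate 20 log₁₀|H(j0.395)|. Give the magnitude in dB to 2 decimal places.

|j0.395| = 0.395
|j0.395 + 0.32| = √(0.395² + 0.32²) = 0.5084
|j0.395 + 47| = √(0.395² + 47²) = 47
|H(j0.395)| = 109 × 0.395 / (0.5084 × 47) = 1.802
20 log₁₀(1.802) = 5.115 dB

5.11 dB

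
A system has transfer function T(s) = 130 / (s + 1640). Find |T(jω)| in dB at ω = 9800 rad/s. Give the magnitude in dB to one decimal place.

-37.7 dB

|j9800 + 1640| = √(9800² + 1640²) = 9936
|T(j9800)| = 130 / 9936 = 0.013083
20 log₁₀(0.013083) = -37.67 dB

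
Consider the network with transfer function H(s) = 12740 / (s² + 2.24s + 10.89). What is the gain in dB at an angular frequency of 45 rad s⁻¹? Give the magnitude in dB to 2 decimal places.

16.01 dB

|(j45)² + 2.24(j45) + 10.89| = |-2014.1 + j100.8| = 2017
|H(j45)| = 12740 / 2017 = 6.3175
20 log₁₀(6.3175) = 16.011 dB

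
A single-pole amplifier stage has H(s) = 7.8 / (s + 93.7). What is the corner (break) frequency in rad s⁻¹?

The single real pole at s = −93.7 gives a corner at ω = 93.7 rad s⁻¹.

93.7 rad s⁻¹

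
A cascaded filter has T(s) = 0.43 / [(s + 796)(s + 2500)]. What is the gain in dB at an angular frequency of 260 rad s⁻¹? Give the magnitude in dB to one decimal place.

-133.8 dB

|j260 + 796| = √(260² + 796²) = 837.4
|j260 + 2500| = √(260² + 2500²) = 2513
|T(j260)| = 0.43 / (837.4 × 2513) = 2.043e-07
20 log₁₀(2.043e-07) = -133.79 dB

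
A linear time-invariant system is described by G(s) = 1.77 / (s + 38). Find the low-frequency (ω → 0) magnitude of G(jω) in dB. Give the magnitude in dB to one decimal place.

-26.6 dB

G(0) = 1.77 / 38 = 0.046579
20 log₁₀(0.046579) = -26.64 dB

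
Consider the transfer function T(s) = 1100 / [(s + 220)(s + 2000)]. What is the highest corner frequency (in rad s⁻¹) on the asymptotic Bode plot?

Break frequencies occur at each pole and zero magnitude: 220 rad s⁻¹, 2000 rad s⁻¹.
The highest is 2000 rad s⁻¹.

2000 rad s⁻¹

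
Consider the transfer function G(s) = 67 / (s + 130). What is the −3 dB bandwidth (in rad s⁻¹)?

130 rad s⁻¹

For a single-pole low-pass, the −3 dB point is at the pole: ω = 130 rad s⁻¹.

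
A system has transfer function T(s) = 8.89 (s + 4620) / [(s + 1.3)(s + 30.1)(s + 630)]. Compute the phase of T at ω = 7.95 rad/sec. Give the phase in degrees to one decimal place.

-96.1°

∠(j7.95 + 4620) = arctan(7.95/4620) = 0.10°
∠(j7.95 + 1.3) = arctan(7.95/1.3) = 80.71°
∠(j7.95 + 30.1) = arctan(7.95/30.1) = 14.80°
∠(j7.95 + 630) = arctan(7.95/630) = 0.72°
∠T(j7.95) = 0.10° − (80.71° + 14.80° + 0.72°) = -96.13°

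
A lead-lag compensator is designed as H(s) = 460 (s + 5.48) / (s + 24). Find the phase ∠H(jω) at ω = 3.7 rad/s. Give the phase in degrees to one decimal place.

∠(j3.7 + 5.48) = arctan(3.7/5.48) = 34.03°
∠(j3.7 + 24) = arctan(3.7/24) = 8.76°
∠H(j3.7) = 34.03° − 8.76° = 25.26°

25.3°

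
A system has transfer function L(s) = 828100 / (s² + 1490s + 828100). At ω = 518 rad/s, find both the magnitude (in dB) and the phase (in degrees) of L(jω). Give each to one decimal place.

|(j518)² + 1490(j518) + 828100| = |5.5978e+05 + j7.7182e+05| = 9.534e+05
|L(j518)| = 828100 / 9.534e+05 = 0.86854
20 log₁₀(0.86854) = -1.22 dB
∠[(j518)² + 1490(j518) + 828100] = ∠[5.5978e+05 + j7.7182e+05] = 54.05°
∠L(j518) = −54.05° = -54.05°

|L| = -1.2 dB, ∠L = -54.0 deg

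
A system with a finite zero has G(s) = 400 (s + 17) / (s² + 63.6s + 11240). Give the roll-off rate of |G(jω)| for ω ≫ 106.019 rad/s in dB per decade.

-20 dB/decade

With 1 zero and 2 poles, the high-frequency asymptotic slope is 20 × (1 − 2) = -20 dB/decade.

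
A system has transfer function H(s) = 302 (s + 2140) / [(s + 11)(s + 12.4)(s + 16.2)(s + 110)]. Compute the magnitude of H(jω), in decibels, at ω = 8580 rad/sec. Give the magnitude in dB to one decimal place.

|j8580 + 2140| = √(8580² + 2140²) = 8843
|j8580 + 11| = √(8580² + 11²) = 8580
|j8580 + 12.4| = √(8580² + 12.4²) = 8580
|j8580 + 16.2| = √(8580² + 16.2²) = 8580
|j8580 + 110| = √(8580² + 110²) = 8581
|H(j8580)| = 302 × 8843 / (8580 × 8580 × 8580 × 8581) = 4.9273e-10
20 log₁₀(4.9273e-10) = -186.15 dB

-186.1 dB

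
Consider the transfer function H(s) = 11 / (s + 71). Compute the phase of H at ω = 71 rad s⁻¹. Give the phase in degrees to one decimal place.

-45.0°

∠(j71 + 71) = arctan(71/71) = 45.00°
∠H(j71) = −45.00° = -45.00°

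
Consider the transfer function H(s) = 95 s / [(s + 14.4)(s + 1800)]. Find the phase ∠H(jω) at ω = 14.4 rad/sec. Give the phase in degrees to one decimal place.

44.5°

∠(j14.4) = 90.00°
∠(j14.4 + 14.4) = arctan(14.4/14.4) = 45.00°
∠(j14.4 + 1800) = arctan(14.4/1800) = 0.46°
∠H(j14.4) = 90.00° − (45.00° + 0.46°) = 44.54°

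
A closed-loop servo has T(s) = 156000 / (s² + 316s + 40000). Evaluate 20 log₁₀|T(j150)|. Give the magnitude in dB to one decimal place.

|(j150)² + 316(j150) + 40000| = |17500 + j47400| = 5.053e+04
|T(j150)| = 156000 / 5.053e+04 = 3.0874
20 log₁₀(3.0874) = 9.79 dB

9.8 dB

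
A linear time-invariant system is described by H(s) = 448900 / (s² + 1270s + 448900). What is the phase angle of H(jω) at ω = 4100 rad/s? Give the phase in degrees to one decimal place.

∠[(j4100)² + 1270(j4100) + 448900] = ∠[-1.6361e+07 + j5.207e+06] = 162.35°
∠H(j4100) = −162.35° = -162.35°

-162.3°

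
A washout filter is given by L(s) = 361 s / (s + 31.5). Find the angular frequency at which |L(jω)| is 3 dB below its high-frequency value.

31.5 rad/s

For a single-pole high-pass, the −3 dB point is at the pole: ω = 31.5 rad/s.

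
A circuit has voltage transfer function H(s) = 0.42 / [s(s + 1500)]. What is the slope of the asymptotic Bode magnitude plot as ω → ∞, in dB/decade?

With 0 zeros and 2 poles, the high-frequency asymptotic slope is 20 × (0 − 2) = -40 dB/decade.

-40 dB/decade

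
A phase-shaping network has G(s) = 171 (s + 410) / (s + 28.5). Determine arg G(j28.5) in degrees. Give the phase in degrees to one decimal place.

-41.0 deg

∠(j28.5 + 410) = arctan(28.5/410) = 3.98°
∠(j28.5 + 28.5) = arctan(28.5/28.5) = 45.00°
∠G(j28.5) = 3.98° − 45.00° = -41.02°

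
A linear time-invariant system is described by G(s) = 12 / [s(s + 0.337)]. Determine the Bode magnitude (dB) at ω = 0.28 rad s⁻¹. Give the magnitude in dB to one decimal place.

|j0.28 + 0.337| = √(0.28² + 0.337²) = 0.4381
|j0.28| = 0.28
|G(j0.28)| = 12 / (0.4381 × 0.28) = 97.815
20 log₁₀(97.815) = 39.81 dB

39.8 dB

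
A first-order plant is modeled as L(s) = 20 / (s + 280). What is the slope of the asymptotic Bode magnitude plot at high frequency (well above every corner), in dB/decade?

With 0 zeros and 1 pole, the high-frequency asymptotic slope is 20 × (0 − 1) = -20 dB/decade.

-20 dB/decade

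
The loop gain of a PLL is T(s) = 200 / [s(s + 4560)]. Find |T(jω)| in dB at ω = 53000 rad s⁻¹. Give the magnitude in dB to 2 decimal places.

-142.98 dB

|j53000 + 4560| = √(53000² + 4560²) = 5.32e+04
|j53000| = 5.3e+04
|T(j53000)| = 200 / (5.32e+04 × 5.3e+04) = 7.0938e-08
20 log₁₀(7.0938e-08) = -142.982 dB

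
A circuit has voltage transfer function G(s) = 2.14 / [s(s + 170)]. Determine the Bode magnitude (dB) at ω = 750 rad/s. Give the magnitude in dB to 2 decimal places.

-108.61 dB

|j750 + 170| = √(750² + 170²) = 769
|j750| = 750
|G(j750)| = 2.14 / (769 × 750) = 3.7103e-06
20 log₁₀(3.7103e-06) = -108.612 dB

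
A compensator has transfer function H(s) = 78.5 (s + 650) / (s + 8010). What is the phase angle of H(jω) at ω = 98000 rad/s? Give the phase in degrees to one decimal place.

∠(j98000 + 650) = arctan(98000/650) = 89.62°
∠(j98000 + 8010) = arctan(98000/8010) = 85.33°
∠H(j98000) = 89.62° − 85.33° = 4.29°

4.3°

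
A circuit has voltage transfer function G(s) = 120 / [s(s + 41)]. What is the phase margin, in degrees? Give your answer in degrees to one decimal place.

Gain crossover: |G(jω)| = 1 at ω ≈ 2.92 rad s⁻¹.
∠G(j2.92) = −90° − arctan(2.92/41) ≈ -94.07°
PM = 180° + (-94.07°) = 85.93°

85.9°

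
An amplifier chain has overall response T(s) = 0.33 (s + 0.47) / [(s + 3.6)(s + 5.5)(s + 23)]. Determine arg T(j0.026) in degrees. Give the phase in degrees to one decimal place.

∠(j0.026 + 0.47) = arctan(0.026/0.47) = 3.17°
∠(j0.026 + 3.6) = arctan(0.026/3.6) = 0.41°
∠(j0.026 + 5.5) = arctan(0.026/5.5) = 0.27°
∠(j0.026 + 23) = arctan(0.026/23) = 0.06°
∠T(j0.026) = 3.17° − (0.41° + 0.27° + 0.06°) = 2.42°

2.4°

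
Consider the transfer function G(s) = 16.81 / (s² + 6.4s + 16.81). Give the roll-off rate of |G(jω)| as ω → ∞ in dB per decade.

-40 dB/decade

With 0 zeros and 2 poles, the high-frequency asymptotic slope is 20 × (0 − 2) = -40 dB/decade.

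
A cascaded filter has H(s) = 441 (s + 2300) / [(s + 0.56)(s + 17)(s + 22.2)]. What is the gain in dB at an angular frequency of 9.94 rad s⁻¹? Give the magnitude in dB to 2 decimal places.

46.56 dB

|j9.94 + 2300| = √(9.94² + 2300²) = 2300
|j9.94 + 0.56| = √(9.94² + 0.56²) = 9.956
|j9.94 + 17| = √(9.94² + 17²) = 19.69
|j9.94 + 22.2| = √(9.94² + 22.2²) = 24.32
|H(j9.94)| = 441 × 2300 / (9.956 × 19.69 × 24.32) = 212.7
20 log₁₀(212.7) = 46.555 dB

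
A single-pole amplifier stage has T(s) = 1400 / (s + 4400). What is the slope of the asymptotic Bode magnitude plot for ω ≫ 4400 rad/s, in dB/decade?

With 0 zeros and 1 pole, the high-frequency asymptotic slope is 20 × (0 − 1) = -20 dB/decade.

-20 dB/decade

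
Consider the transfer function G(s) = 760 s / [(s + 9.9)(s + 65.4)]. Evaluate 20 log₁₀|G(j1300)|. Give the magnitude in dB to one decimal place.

|j1300| = 1300
|j1300 + 9.9| = √(1300² + 9.9²) = 1300
|j1300 + 65.4| = √(1300² + 65.4²) = 1302
|G(j1300)| = 760 × 1300 / (1300 × 1302) = 0.58386
20 log₁₀(0.58386) = -4.67 dB

-4.7 dB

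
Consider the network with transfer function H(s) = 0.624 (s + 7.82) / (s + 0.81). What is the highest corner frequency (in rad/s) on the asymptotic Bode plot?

7.82 rad/s

Break frequencies occur at each pole and zero magnitude: 0.81 rad/s, 7.82 rad/s.
The highest is 7.82 rad/s.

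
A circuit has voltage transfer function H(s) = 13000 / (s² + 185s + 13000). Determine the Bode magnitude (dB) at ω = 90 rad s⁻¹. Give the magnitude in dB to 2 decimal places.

-2.51 dB

|(j90)² + 185(j90) + 13000| = |4900 + j16650| = 1.736e+04
|H(j90)| = 13000 / 1.736e+04 = 0.74902
20 log₁₀(0.74902) = -2.510 dB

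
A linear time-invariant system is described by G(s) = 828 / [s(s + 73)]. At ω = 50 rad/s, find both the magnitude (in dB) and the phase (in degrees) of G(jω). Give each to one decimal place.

|j50 + 73| = √(50² + 73²) = 88.48
|j50| = 50
|G(j50)| = 828 / (88.48 × 50) = 0.18716
20 log₁₀(0.18716) = -14.56 dB
∠(j50 + 73) = arctan(50/73) = 34.41°
∠(j50) = 90.00°
∠G(j50) = − (34.41° + 90.00°) = -124.41°

|G| = -14.6 dB, ∠G = -124.4°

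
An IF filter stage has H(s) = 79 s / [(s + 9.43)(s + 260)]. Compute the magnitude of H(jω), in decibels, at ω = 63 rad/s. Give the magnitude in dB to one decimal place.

|j63| = 63
|j63 + 9.43| = √(63² + 9.43²) = 63.7
|j63 + 260| = √(63² + 260²) = 267.5
|H(j63)| = 79 × 63 / (63.7 × 267.5) = 0.29205
20 log₁₀(0.29205) = -10.69 dB

-10.7 dB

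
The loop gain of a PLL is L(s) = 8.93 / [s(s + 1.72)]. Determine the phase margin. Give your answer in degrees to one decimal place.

32.0°

Gain crossover: |L(jω)| = 1 at ω ≈ 2.75 rad/s.
∠L(j2.75) = −90° − arctan(2.75/1.72) ≈ -147.99°
PM = 180° + (-147.99°) = 32.01°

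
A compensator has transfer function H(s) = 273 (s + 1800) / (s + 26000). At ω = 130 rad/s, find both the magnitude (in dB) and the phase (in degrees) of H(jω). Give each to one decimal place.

|H| = 25.6 dB, ∠H = 3.8°

|j130 + 1800| = √(130² + 1800²) = 1805
|j130 + 26000| = √(130² + 26000²) = 2.6e+04
|H(j130)| = 273 × 1805 / 2.6e+04 = 18.949
20 log₁₀(18.949) = 25.55 dB
∠(j130 + 1800) = arctan(130/1800) = 4.13°
∠(j130 + 26000) = arctan(130/26000) = 0.29°
∠H(j130) = 4.13° − 0.29° = 3.84°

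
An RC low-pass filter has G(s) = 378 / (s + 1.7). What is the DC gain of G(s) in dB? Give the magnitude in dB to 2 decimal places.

G(0) = 378 / 1.7 = 222.35
20 log₁₀(222.35) = 46.941 dB

46.94 dB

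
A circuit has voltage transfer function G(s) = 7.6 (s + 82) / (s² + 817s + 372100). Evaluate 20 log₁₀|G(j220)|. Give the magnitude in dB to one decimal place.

|j220 + 82| = √(220² + 82²) = 234.8
|(j220)² + 817(j220) + 372100| = |3.237e+05 + j1.7974e+05| = 3.703e+05
|G(j220)| = 7.6 × 234.8 / 3.703e+05 = 0.0048193
20 log₁₀(0.0048193) = -46.34 dB

-46.3 dB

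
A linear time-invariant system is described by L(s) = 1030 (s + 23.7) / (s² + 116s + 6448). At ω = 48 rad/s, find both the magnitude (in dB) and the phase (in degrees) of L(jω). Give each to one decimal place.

|j48 + 23.7| = √(48² + 23.7²) = 53.53
|(j48)² + 116(j48) + 6448| = |4144 + j5568| = 6941
|L(j48)| = 1030 × 53.53 / 6941 = 7.944
20 log₁₀(7.944) = 18.00 dB
∠(j48 + 23.7) = arctan(48/23.7) = 63.72°
∠[(j48)² + 116(j48) + 6448] = ∠[4144 + j5568] = 53.34°
∠L(j48) = 63.72° − 53.34° = 10.38°

|L| = 18.0 dB, ∠L = 10.4 deg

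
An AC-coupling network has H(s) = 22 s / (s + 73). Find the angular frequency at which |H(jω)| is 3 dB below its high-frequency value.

73 rad/sec

For a single-pole high-pass, the −3 dB point is at the pole: ω = 73 rad/sec.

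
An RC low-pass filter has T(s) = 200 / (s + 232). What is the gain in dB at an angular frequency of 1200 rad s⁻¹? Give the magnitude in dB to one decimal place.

|j1200 + 232| = √(1200² + 232²) = 1222
|T(j1200)| = 200 / 1222 = 0.16364
20 log₁₀(0.16364) = -15.72 dB

-15.7 dB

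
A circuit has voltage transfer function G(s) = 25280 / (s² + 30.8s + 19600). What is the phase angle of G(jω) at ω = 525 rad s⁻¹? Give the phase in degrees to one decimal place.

-176.4°

∠[(j525)² + 30.8(j525) + 19600] = ∠[-2.5602e+05 + j16170] = 176.39°
∠G(j525) = −176.39° = -176.39°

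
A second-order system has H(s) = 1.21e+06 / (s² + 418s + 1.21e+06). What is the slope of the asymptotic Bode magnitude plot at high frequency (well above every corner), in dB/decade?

-40 dB/decade

With 0 zeros and 2 poles, the high-frequency asymptotic slope is 20 × (0 − 2) = -40 dB/decade.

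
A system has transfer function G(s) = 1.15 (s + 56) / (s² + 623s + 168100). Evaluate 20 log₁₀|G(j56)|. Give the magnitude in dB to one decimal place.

-65.3 dB

|j56 + 56| = √(56² + 56²) = 79.2
|(j56)² + 623(j56) + 168100| = |1.6496e+05 + j34888| = 1.686e+05
|G(j56)| = 1.15 × 79.2 / 1.686e+05 = 0.00054014
20 log₁₀(0.00054014) = -65.35 dB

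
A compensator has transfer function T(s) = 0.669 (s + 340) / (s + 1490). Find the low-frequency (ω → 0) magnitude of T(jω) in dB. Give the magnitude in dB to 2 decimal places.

-16.33 dB

T(0) = 0.669 × 340 / 1490 = 0.15266
20 log₁₀(0.15266) = -16.326 dB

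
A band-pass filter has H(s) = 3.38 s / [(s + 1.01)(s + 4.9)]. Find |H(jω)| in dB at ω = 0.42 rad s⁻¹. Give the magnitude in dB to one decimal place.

|j0.42| = 0.42
|j0.42 + 1.01| = √(0.42² + 1.01²) = 1.094
|j0.42 + 4.9| = √(0.42² + 4.9²) = 4.918
|H(j0.42)| = 3.38 × 0.42 / (1.094 × 4.918) = 0.26389
20 log₁₀(0.26389) = -11.57 dB

-11.6 dB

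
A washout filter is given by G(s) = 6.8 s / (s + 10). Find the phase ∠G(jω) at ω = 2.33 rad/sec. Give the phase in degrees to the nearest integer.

77°

∠(j2.33) = 90.00°
∠(j2.33 + 10) = arctan(2.33/10) = 13.12°
∠G(j2.33) = 90.00° − 13.12° = 76.88°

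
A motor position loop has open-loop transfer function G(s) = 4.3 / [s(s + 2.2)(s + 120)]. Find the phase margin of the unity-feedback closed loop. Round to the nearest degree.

90 deg

Gain crossover: |G(jω)| = 1 at ω ≈ 0.0163 rad/s.
∠G(j0.0163) = −90° − arctan(0.0163/2.2) − arctan(0.0163/120) ≈ -90.43°
PM = 180° + (-90.43°) = 89.57°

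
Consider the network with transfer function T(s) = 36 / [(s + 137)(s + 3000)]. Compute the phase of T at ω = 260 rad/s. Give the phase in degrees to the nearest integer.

∠(j260 + 137) = arctan(260/137) = 62.21°
∠(j260 + 3000) = arctan(260/3000) = 4.95°
∠T(j260) = − (62.21° + 4.95°) = -67.17°

-67°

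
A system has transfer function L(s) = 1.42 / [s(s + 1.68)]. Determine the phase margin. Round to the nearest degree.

65°

Gain crossover: |L(jω)| = 1 at ω ≈ 0.769 rad/s.
∠L(j0.769) = −90° − arctan(0.769/1.68) ≈ -114.58°
PM = 180° + (-114.58°) = 65.42°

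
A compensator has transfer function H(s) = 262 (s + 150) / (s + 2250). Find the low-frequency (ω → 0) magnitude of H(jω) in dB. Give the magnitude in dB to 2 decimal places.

24.84 dB

H(0) = 262 × 150 / 2250 = 17.467
20 log₁₀(17.467) = 24.844 dB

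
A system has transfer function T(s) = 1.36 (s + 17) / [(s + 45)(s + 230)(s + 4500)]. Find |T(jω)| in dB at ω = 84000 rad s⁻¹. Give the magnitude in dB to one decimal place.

-194.3 dB

|j84000 + 17| = √(84000² + 17²) = 8.4e+04
|j84000 + 45| = √(84000² + 45²) = 8.4e+04
|j84000 + 230| = √(84000² + 230²) = 8.4e+04
|j84000 + 4500| = √(84000² + 4500²) = 8.412e+04
|T(j84000)| = 1.36 × 8.4e+04 / (8.4e+04 × 8.4e+04 × 8.412e+04) = 1.9247e-10
20 log₁₀(1.9247e-10) = -194.31 dB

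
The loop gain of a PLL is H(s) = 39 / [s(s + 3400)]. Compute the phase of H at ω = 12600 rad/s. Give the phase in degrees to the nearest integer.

∠(j12600 + 3400) = arctan(12600/3400) = 74.90°
∠(j12600) = 90.00°
∠H(j12600) = − (74.90° + 90.00°) = -164.90°

-165°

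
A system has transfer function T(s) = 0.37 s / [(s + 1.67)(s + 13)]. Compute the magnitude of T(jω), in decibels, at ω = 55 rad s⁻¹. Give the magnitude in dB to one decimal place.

-43.7 dB

|j55| = 55
|j55 + 1.67| = √(55² + 1.67²) = 55.03
|j55 + 13| = √(55² + 13²) = 56.52
|T(j55)| = 0.37 × 55 / (55.03 × 56.52) = 0.0065439
20 log₁₀(0.0065439) = -43.68 dB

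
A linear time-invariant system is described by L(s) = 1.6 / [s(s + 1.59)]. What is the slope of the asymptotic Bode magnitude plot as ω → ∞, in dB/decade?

With 0 zeros and 2 poles, the high-frequency asymptotic slope is 20 × (0 − 2) = -40 dB/decade.

-40 dB/decade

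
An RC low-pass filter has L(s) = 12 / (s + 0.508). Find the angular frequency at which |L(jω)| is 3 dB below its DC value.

0.508 rad s⁻¹

For a single-pole low-pass, the −3 dB point is at the pole: ω = 0.508 rad s⁻¹.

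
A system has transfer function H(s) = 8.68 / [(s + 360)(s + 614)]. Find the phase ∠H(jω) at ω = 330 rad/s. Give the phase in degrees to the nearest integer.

-71°

∠(j330 + 360) = arctan(330/360) = 42.51°
∠(j330 + 614) = arctan(330/614) = 28.26°
∠H(j330) = − (42.51° + 28.26°) = -70.77°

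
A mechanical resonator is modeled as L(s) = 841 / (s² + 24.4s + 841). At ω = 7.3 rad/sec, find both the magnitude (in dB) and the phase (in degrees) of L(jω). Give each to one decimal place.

|L| = 0.4 dB, ∠L = -12.7°

|(j7.3)² + 24.4(j7.3) + 841| = |787.71 + j178.12| = 807.6
|L(j7.3)| = 841 / 807.6 = 1.0414
20 log₁₀(1.0414) = 0.35 dB
∠[(j7.3)² + 24.4(j7.3) + 841] = ∠[787.71 + j178.12] = 12.74°
∠L(j7.3) = −12.74° = -12.74°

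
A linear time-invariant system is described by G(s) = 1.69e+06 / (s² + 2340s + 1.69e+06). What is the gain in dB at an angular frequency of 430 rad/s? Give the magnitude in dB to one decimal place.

|(j430)² + 2340(j430) + 1.69e+06| = |1.5051e+06 + j1.0062e+06| = 1.81e+06
|G(j430)| = 1.69e+06 / 1.81e+06 = 0.93346
20 log₁₀(0.93346) = -0.60 dB

-0.6 dB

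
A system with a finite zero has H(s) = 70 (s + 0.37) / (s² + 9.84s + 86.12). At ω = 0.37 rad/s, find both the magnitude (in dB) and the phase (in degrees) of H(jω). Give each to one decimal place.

|j0.37 + 0.37| = √(0.37² + 0.37²) = 0.5233
|(j0.37)² + 9.84(j0.37) + 86.12| = |85.983 + j3.6408| = 86.06
|H(j0.37)| = 70 × 0.5233 / 86.06 = 0.42561
20 log₁₀(0.42561) = -7.42 dB
∠(j0.37 + 0.37) = arctan(0.37/0.37) = 45.00°
∠[(j0.37)² + 9.84(j0.37) + 86.12] = ∠[85.983 + j3.6408] = 2.42°
∠H(j0.37) = 45.00° − 2.42° = 42.58°

|H| = -7.4 dB, ∠H = 42.6°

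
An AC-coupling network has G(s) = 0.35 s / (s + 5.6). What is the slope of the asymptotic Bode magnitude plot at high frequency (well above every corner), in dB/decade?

0 dB/decade

With 1 zero and 1 pole, the high-frequency asymptotic slope is 20 × (1 − 1) = 0 dB/decade.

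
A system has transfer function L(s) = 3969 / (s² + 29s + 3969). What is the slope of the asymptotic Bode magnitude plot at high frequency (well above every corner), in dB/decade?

-40 dB/decade

With 0 zeros and 2 poles, the high-frequency asymptotic slope is 20 × (0 − 2) = -40 dB/decade.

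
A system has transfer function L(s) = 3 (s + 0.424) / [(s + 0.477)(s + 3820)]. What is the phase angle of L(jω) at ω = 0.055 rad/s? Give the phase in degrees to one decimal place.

∠(j0.055 + 0.424) = arctan(0.055/0.424) = 7.39°
∠(j0.055 + 0.477) = arctan(0.055/0.477) = 6.58°
∠(j0.055 + 3820) = arctan(0.055/3820) = 0.00°
∠L(j0.055) = 7.39° − (6.58° + 0.00°) = 0.81°

0.8 deg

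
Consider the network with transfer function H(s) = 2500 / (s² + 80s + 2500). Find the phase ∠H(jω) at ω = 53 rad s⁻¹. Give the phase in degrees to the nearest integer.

∠[(j53)² + 80(j53) + 2500] = ∠[-309 + j4240] = 94.17°
∠H(j53) = −94.17° = -94.17°

-94°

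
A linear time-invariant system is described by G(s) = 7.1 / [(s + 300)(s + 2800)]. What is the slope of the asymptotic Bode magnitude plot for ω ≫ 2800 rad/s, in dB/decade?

-40 dB/decade

With 0 zeros and 2 poles, the high-frequency asymptotic slope is 20 × (0 − 2) = -40 dB/decade.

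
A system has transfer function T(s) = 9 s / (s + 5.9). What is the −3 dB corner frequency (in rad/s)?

5.9 rad/s

For a single-pole high-pass, the −3 dB point is at the pole: ω = 5.9 rad/s.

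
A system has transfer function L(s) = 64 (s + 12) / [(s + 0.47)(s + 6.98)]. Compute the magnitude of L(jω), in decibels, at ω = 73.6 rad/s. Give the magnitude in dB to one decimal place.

-1.1 dB

|j73.6 + 12| = √(73.6² + 12²) = 74.57
|j73.6 + 0.47| = √(73.6² + 0.47²) = 73.6
|j73.6 + 6.98| = √(73.6² + 6.98²) = 73.93
|L(j73.6)| = 64 × 74.57 / (73.6 × 73.93) = 0.87709
20 log₁₀(0.87709) = -1.14 dB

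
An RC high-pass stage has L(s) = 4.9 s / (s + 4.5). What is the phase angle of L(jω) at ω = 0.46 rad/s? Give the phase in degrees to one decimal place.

∠(j0.46) = 90.00°
∠(j0.46 + 4.5) = arctan(0.46/4.5) = 5.84°
∠L(j0.46) = 90.00° − 5.84° = 84.16°

84.2°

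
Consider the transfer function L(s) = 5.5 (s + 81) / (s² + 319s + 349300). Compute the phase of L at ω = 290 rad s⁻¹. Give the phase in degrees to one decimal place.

55.2°

∠(j290 + 81) = arctan(290/81) = 74.39°
∠[(j290)² + 319(j290) + 349300] = ∠[2.652e+05 + j92510] = 19.23°
∠L(j290) = 74.39° − 19.23° = 55.16°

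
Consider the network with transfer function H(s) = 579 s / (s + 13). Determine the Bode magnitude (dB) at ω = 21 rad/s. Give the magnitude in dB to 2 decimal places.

|j21| = 21
|j21 + 13| = √(21² + 13²) = 24.7
|H(j21)| = 579 × 21 / 24.7 = 492.3
20 log₁₀(492.3) = 53.845 dB

53.84 dB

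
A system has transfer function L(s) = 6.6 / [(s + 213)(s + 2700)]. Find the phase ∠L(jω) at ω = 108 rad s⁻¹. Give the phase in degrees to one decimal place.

∠(j108 + 213) = arctan(108/213) = 26.89°
∠(j108 + 2700) = arctan(108/2700) = 2.29°
∠L(j108) = − (26.89° + 2.29°) = -29.18°

-29.2°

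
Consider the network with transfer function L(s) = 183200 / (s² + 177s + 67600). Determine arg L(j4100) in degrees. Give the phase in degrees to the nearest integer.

-178°

∠[(j4100)² + 177(j4100) + 67600] = ∠[-1.6742e+07 + j7.257e+05] = 177.52°
∠L(j4100) = −177.52° = -177.52°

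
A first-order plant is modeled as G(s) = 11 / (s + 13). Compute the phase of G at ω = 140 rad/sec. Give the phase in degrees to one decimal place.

∠(j140 + 13) = arctan(140/13) = 84.69°
∠G(j140) = −84.69° = -84.69°

-84.7°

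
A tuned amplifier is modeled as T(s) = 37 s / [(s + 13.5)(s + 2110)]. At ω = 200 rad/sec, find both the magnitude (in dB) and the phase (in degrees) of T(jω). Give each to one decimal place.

|j200| = 200
|j200 + 13.5| = √(200² + 13.5²) = 200.5
|j200 + 2110| = √(200² + 2110²) = 2119
|T(j200)| = 37 × 200 / (200.5 × 2119) = 0.017418
20 log₁₀(0.017418) = -35.18 dB
∠(j200) = 90.00°
∠(j200 + 13.5) = arctan(200/13.5) = 86.14°
∠(j200 + 2110) = arctan(200/2110) = 5.41°
∠T(j200) = 90.00° − (86.14° + 5.41°) = -1.55°

|T| = -35.2 dB, ∠T = -1.6°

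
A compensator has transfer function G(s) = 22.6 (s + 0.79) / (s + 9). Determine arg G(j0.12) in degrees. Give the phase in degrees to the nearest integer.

∠(j0.12 + 0.79) = arctan(0.12/0.79) = 8.64°
∠(j0.12 + 9) = arctan(0.12/9) = 0.76°
∠G(j0.12) = 8.64° − 0.76° = 7.87°

8 deg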